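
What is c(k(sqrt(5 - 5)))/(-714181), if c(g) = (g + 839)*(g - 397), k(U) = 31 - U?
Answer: 318420/714181 ≈ 0.44585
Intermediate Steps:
c(g) = (-397 + g)*(839 + g) (c(g) = (839 + g)*(-397 + g) = (-397 + g)*(839 + g))
c(k(sqrt(5 - 5)))/(-714181) = (-333083 + (31 - sqrt(5 - 5))**2 + 442*(31 - sqrt(5 - 5)))/(-714181) = (-333083 + (31 - sqrt(0))**2 + 442*(31 - sqrt(0)))*(-1/714181) = (-333083 + (31 - 1*0)**2 + 442*(31 - 1*0))*(-1/714181) = (-333083 + (31 + 0)**2 + 442*(31 + 0))*(-1/714181) = (-333083 + 31**2 + 442*31)*(-1/714181) = (-333083 + 961 + 13702)*(-1/714181) = -318420*(-1/714181) = 318420/714181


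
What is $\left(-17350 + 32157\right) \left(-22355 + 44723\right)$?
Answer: $331202976$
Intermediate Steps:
$\left(-17350 + 32157\right) \left(-22355 + 44723\right) = 14807 \cdot 22368 = 331202976$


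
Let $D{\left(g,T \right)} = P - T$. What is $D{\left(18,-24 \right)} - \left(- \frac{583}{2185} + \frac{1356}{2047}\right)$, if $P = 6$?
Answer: $\frac{5757017}{194465} \approx 29.604$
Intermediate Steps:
$D{\left(g,T \right)} = 6 - T$
$D{\left(18,-24 \right)} - \left(- \frac{583}{2185} + \frac{1356}{2047}\right) = \left(6 - -24\right) - \left(- \frac{583}{2185} + \frac{1356}{2047}\right) = \left(6 + 24\right) - \left(\left(-583\right) \frac{1}{2185} + 1356 \cdot \frac{1}{2047}\right) = 30 - \left(- \frac{583}{2185} + \frac{1356}{2047}\right) = 30 - \frac{76933}{194465} = \frac{5757017}{194465}$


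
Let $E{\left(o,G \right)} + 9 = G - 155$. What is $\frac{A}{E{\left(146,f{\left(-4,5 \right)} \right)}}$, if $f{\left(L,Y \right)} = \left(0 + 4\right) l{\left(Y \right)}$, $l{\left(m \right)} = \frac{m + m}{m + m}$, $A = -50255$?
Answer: $\frac{10051}{32} \approx 314.09$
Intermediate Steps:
$l{\left(m \right)} = 1$ ($l{\left(m \right)} = \frac{2 m}{2 m} = 2 m \frac{1}{2 m} = 1$)
$f{\left(L,Y \right)} = 4$ ($f{\left(L,Y \right)} = \left(0 + 4\right) 1 = 4 \cdot 1 = 4$)
$E{\left(o,G \right)} = -164 + G$ ($E{\left(o,G \right)} = -9 + \left(G - 155\right) = -9 + \left(-155 + G\right) = -164 + G$)
$\frac{A}{E{\left(146,f{\left(-4,5 \right)} \right)}} = - \frac{50255}{-164 + 4} = - \frac{50255}{-160} = \left(-50255\right) \left(- \frac{1}{160}\right) = \frac{10051}{32}$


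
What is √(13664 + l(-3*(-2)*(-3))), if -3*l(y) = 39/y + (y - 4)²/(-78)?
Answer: √83148754/78 ≈ 116.91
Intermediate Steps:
l(y) = -13/y + (-4 + y)²/234 (l(y) = -(39/y + (y - 4)²/(-78))/3 = -(39/y + (-4 + y)²*(-1/78))/3 = -(39/y - (-4 + y)²/78)/3 = -13/y + (-4 + y)²/234)
√(13664 + l(-3*(-2)*(-3))) = √(13664 + (-13/(-3*(-2)*(-3)) + (-4 - 3*(-2)*(-3))²/234)) = √(13664 + (-13/(6*(-3)) + (-4 + 6*(-3))²/234)) = √(13664 + (-13/(-18) + (-4 - 18)²/234)) = √(13664 + (-13*(-1/18) + (1/234)*(-22)²)) = √(13664 + (13/18 + (1/234)*484)) = √(13664 + (13/18 + 242/117)) = √(13664 + 653/234) = √(3198029/234) = √83148754/78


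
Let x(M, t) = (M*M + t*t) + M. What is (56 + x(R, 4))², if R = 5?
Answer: 10404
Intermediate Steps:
x(M, t) = M + M² + t² (x(M, t) = (M² + t²) + M = M + M² + t²)
(56 + x(R, 4))² = (56 + (5 + 5² + 4²))² = (56 + (5 + 25 + 16))² = (56 + 46)² = 102² = 10404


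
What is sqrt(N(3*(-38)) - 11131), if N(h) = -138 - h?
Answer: I*sqrt(11155) ≈ 105.62*I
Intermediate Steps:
sqrt(N(3*(-38)) - 11131) = sqrt((-138 - 3*(-38)) - 11131) = sqrt((-138 - 1*(-114)) - 11131) = sqrt((-138 + 114) - 11131) = sqrt(-24 - 11131) = sqrt(-11155) = I*sqrt(11155)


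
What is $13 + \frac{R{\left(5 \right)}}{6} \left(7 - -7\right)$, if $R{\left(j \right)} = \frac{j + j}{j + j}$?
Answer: $\frac{46}{3} \approx 15.333$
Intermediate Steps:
$R{\left(j \right)} = 1$ ($R{\left(j \right)} = \frac{2 j}{2 j} = 2 j \frac{1}{2 j} = 1$)
$13 + \frac{R{\left(5 \right)}}{6} \left(7 - -7\right) = 13 + 1 \cdot \frac{1}{6} \left(7 - -7\right) = 13 + 1 \cdot \frac{1}{6} \left(7 + 7\right) = 13 + \frac{1}{6} \cdot 14 = 13 + \frac{7}{3} = \frac{46}{3}$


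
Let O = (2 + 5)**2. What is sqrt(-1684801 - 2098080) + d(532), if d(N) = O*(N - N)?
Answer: I*sqrt(3782881) ≈ 1945.0*I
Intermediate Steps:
O = 49 (O = 7**2 = 49)
d(N) = 0 (d(N) = 49*(N - N) = 49*0 = 0)
sqrt(-1684801 - 2098080) + d(532) = sqrt(-1684801 - 2098080) + 0 = sqrt(-3782881) + 0 = I*sqrt(3782881) + 0 = I*sqrt(3782881)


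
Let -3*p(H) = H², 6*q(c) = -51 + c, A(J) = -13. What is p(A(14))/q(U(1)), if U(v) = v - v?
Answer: 338/51 ≈ 6.6274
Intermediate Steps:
U(v) = 0
q(c) = -17/2 + c/6 (q(c) = (-51 + c)/6 = -17/2 + c/6)
p(H) = -H²/3
p(A(14))/q(U(1)) = (-⅓*(-13)²)/(-17/2 + (⅙)*0) = (-⅓*169)/(-17/2 + 0) = -169/(3*(-17/2)) = -169/3*(-2/17) = 338/51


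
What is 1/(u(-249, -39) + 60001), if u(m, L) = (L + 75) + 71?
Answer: 1/60108 ≈ 1.6637e-5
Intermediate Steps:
u(m, L) = 146 + L (u(m, L) = (75 + L) + 71 = 146 + L)
1/(u(-249, -39) + 60001) = 1/((146 - 39) + 60001) = 1/(107 + 60001) = 1/60108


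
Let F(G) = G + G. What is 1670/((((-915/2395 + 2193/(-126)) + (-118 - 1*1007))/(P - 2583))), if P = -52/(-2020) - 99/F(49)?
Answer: 61377696661578/16254343595 ≈ 3776.1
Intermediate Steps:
F(G) = 2*G
P = -48721/49490 (P = -52/(-2020) - 99/(2*49) = -52*(-1/2020) - 99/98 = 13/505 - 99*1/98 = 13/505 - 99/98 = -48721/49490 ≈ -0.98446)
1670/((((-915/2395 + 2193/(-126)) + (-118 - 1*1007))/(P - 2583))) = 1670/((((-915/2395 + 2193/(-126)) + (-118 - 1*1007))/(-48721/49490 - 2583))) = 1670/((((-915*1/2395 + 2193*(-1/126)) + (-118 - 1007))/(-127881391/49490))) = 1670/((((-183/479 - 731/42) - 1125)*(-49490/127881391))) = 1670/(((-357835/20118 - 1125)*(-49490/127881391))) = 1670/((-22990585/20118*(-49490/127881391))) = 1670/(81271717975/183765558867) = 1670*(183765558867/81271717975) = 61377696661578/16254343595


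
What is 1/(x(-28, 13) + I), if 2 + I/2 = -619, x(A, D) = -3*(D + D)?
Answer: -1/1320 ≈ -0.00075758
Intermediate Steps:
x(A, D) = -6*D
I = -1242 (I = -4 + 2*(-619) = -4 - 1238 = -1242)
1/(x(-28, 13) + I) = 1/(-6*13 - 1242) = 1/(-78 - 1242) = 1/(-1320) = -1/1320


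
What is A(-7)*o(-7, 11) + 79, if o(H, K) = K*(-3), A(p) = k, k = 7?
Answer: -152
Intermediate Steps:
A(p) = 7
o(H, K) = -3*K
A(-7)*o(-7, 11) + 79 = 7*(-3*11) + 79 = 7*(-33) + 79 = -231 + 79 = -152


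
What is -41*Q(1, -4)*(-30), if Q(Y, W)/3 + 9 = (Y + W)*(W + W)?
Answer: 55350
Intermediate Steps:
Q(Y, W) = -27 + 6*W*(W + Y) (Q(Y, W) = -27 + 3*((Y + W)*(W + W)) = -27 + 3*((W + Y)*(2*W)) = -27 + 3*(2*W*(W + Y)) = -27 + 6*W*(W + Y))
-41*Q(1, -4)*(-30) = -41*(-27 + 6*(-4)² + 6*(-4)*1)*(-30) = -41*(-27 + 6*16 - 24)*(-30) = -41*(-27 + 96 - 24)*(-30) = -41*45*(-30) = -1845*(-30) = 55350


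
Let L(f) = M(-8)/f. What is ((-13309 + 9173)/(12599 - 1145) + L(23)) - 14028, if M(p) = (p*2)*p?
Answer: -80308552/5727 ≈ -14023.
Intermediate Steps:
M(p) = 2*p**2 (M(p) = (2*p)*p = 2*p**2)
L(f) = 128/f (L(f) = (2*(-8)**2)/f = (2*64)/f = 128/f)
((-13309 + 9173)/(12599 - 1145) + L(23)) - 14028 = ((-13309 + 9173)/(12599 - 1145) + 128/23) - 14028 = (-4136/11454 + 128*(1/23)) - 14028 = (-4136*1/11454 + 128/23) - 14028 = (-2068/5727 + 128/23) - 14028 = 29804/5727 - 14028 = -80308552/5727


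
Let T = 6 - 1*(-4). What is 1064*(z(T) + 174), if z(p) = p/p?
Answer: 186200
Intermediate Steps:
T = 10 (T = 6 + 4 = 10)
z(p) = 1
1064*(z(T) + 174) = 1064*(1 + 174) = 1064*175 = 186200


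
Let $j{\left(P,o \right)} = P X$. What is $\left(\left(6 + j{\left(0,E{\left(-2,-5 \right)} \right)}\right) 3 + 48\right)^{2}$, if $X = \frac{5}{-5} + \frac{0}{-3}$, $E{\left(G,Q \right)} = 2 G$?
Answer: $4356$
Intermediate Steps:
$X = -1$ ($X = 5 \left(- \frac{1}{5}\right) + 0 \left(- \frac{1}{3}\right) = -1 + 0 = -1$)
$j{\left(P,o \right)} = - P$ ($j{\left(P,o \right)} = P \left(-1\right) = - P$)
$\left(\left(6 + j{\left(0,E{\left(-2,-5 \right)} \right)}\right) 3 + 48\right)^{2} = \left(\left(6 - 0\right) 3 + 48\right)^{2} = \left(\left(6 + 0\right) 3 + 48\right)^{2} = \left(6 \cdot 3 + 48\right)^{2} = \left(18 + 48\right)^{2} = 66^{2} = 4356$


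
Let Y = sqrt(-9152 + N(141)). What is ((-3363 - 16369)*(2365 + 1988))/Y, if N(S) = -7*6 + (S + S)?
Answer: 21473349*I*sqrt(557)/557 ≈ 9.0986e+5*I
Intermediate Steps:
N(S) = -42 + 2*S
Y = 4*I*sqrt(557) (Y = sqrt(-9152 + (-42 + 2*141)) = sqrt(-9152 + (-42 + 282)) = sqrt(-9152 + 240) = sqrt(-8912) = 4*I*sqrt(557) ≈ 94.403*I)
((-3363 - 16369)*(2365 + 1988))/Y = ((-3363 - 16369)*(2365 + 1988))/((4*I*sqrt(557))) = (-19732*4353)*(-I*sqrt(557)/2228) = -(-21473349)*I*sqrt(557)/557 = 21473349*I*sqrt(557)/557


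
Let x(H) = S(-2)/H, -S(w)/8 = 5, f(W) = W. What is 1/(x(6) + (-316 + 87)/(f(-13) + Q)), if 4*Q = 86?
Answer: -51/1714 ≈ -0.029755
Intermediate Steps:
Q = 43/2 (Q = (¼)*86 = 43/2 ≈ 21.500)
S(w) = -40 (S(w) = -8*5 = -40)
x(H) = -40/H
1/(x(6) + (-316 + 87)/(f(-13) + Q)) = 1/(-40/6 + (-316 + 87)/(-13 + 43/2)) = 1/(-40*⅙ - 229/17/2) = 1/(-20/3 - 229*2/17) = 1/(-20/3 - 458/17) = 1/(-1714/51) = -51/1714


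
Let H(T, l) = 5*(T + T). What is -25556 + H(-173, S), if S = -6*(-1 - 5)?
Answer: -27286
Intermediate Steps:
S = 36 (S = -6*(-6) = 36)
H(T, l) = 10*T (H(T, l) = 5*(2*T) = 10*T)
-25556 + H(-173, S) = -25556 + 10*(-173) = -25556 - 1730 = -27286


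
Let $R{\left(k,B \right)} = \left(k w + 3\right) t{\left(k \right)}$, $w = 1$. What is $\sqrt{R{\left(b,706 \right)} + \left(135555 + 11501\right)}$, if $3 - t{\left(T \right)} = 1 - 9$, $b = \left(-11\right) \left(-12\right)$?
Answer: $\sqrt{148541} \approx 385.41$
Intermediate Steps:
$b = 132$
$t{\left(T \right)} = 11$ ($t{\left(T \right)} = 3 - \left(1 - 9\right) = 3 - -8 = 3 + 8 = 11$)
$R{\left(k,B \right)} = 33 + 11 k$ ($R{\left(k,B \right)} = \left(k 1 + 3\right) 11 = \left(k + 3\right) 11 = \left(3 + k\right) 11 = 33 + 11 k$)
$\sqrt{R{\left(b,706 \right)} + \left(135555 + 11501\right)} = \sqrt{\left(33 + 11 \cdot 132\right) + \left(135555 + 11501\right)} = \sqrt{\left(33 + 1452\right) + 147056} = \sqrt{1485 + 147056} = \sqrt{148541}$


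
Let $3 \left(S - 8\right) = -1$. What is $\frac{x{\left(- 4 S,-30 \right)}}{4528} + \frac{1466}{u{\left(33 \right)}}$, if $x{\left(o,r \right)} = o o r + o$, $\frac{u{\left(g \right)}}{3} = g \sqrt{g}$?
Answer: $- \frac{7061}{1132} + \frac{1466 \sqrt{33}}{3267} \approx -3.6599$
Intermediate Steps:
$S = \frac{23}{3}$ ($S = 8 + \frac{1}{3} \left(-1\right) = 8 - \frac{1}{3} = \frac{23}{3} \approx 7.6667$)
$u{\left(g \right)} = 3 g^{\frac{3}{2}}$ ($u{\left(g \right)} = 3 g \sqrt{g} = 3 g^{\frac{3}{2}}$)
$x{\left(o,r \right)} = o + r o^{2}$ ($x{\left(o,r \right)} = o^{2} r + o = r o^{2} + o = o + r o^{2}$)
$\frac{x{\left(- 4 S,-30 \right)}}{4528} + \frac{1466}{u{\left(33 \right)}} = \frac{\left(-4\right) \frac{23}{3} \left(1 + \left(-4\right) \frac{23}{3} \left(-30\right)\right)}{4528} + \frac{1466}{3 \cdot 33^{\frac{3}{2}}} = - \frac{92 \left(1 - -920\right)}{3} \cdot \frac{1}{4528} + \frac{1466}{3 \cdot 33 \sqrt{33}} = - \frac{92 \left(1 + 920\right)}{3} \cdot \frac{1}{4528} + \frac{1466}{99 \sqrt{33}} = \left(- \frac{92}{3}\right) 921 \cdot \frac{1}{4528} + 1466 \frac{\sqrt{33}}{3267} = \left(-28244\right) \frac{1}{4528} + \frac{1466 \sqrt{33}}{3267} = - \frac{7061}{1132} + \frac{1466 \sqrt{33}}{3267}$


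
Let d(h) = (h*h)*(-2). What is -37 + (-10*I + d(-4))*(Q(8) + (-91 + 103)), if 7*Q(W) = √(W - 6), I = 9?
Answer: -1501 - 122*√2/7 ≈ -1525.6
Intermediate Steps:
d(h) = -2*h² (d(h) = h²*(-2) = -2*h²)
Q(W) = √(-6 + W)/7 (Q(W) = √(W - 6)/7 = √(-6 + W)/7)
-37 + (-10*I + d(-4))*(Q(8) + (-91 + 103)) = -37 + (-10*9 - 2*(-4)²)*(√(-6 + 8)/7 + (-91 + 103)) = -37 + (-90 - 2*16)*(√2/7 + 12) = -37 + (-90 - 32)*(12 + √2/7) = -37 - 122*(12 + √2/7) = -37 + (-1464 - 122*√2/7) = -1501 - 122*√2/7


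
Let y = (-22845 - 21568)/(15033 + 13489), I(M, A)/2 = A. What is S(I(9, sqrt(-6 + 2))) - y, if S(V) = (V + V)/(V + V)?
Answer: 72935/28522 ≈ 2.5571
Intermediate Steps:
I(M, A) = 2*A
S(V) = 1 (S(V) = (2*V)/((2*V)) = (2*V)*(1/(2*V)) = 1)
y = -44413/28522 ≈ -1.5571
S(I(9, sqrt(-6 + 2))) - y = 1 - 1*(-44413/28522) = 1 + 44413/28522 = 72935/28522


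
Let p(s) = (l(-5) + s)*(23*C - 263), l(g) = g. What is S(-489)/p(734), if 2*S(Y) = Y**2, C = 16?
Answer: 26569/17010 ≈ 1.5620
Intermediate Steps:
S(Y) = Y**2/2
p(s) = -525 + 105*s (p(s) = (-5 + s)*(23*16 - 263) = (-5 + s)*(368 - 263) = (-5 + s)*105 = -525 + 105*s)
S(-489)/p(734) = ((1/2)*(-489)**2)/(-525 + 105*734) = ((1/2)*239121)/(-525 + 77070) = (239121/2)/76545 = (239121/2)*(1/76545) = 26569/17010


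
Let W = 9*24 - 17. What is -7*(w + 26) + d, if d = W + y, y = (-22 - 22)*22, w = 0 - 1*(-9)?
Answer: -1014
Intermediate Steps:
w = 9 (w = 0 + 9 = 9)
y = -968 (y = -44*22 = -968)
W = 199 (W = 216 - 17 = 199)
d = -769 (d = 199 - 968 = -769)
-7*(w + 26) + d = -7*(9 + 26) - 769 = -7*35 - 769 = -245 - 769 = -1014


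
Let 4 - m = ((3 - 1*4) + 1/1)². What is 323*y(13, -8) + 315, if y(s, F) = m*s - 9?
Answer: 14204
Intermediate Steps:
m = 4 (m = 4 - ((3 - 1*4) + 1/1)² = 4 - ((3 - 4) + 1)² = 4 - (-1 + 1)² = 4 - 1*0² = 4 - 1*0 = 4 + 0 = 4)
y(s, F) = -9 + 4*s (y(s, F) = 4*s - 9 = -9 + 4*s)
323*y(13, -8) + 315 = 323*(-9 + 4*13) + 315 = 323*(-9 + 52) + 315 = 323*43 + 315 = 13889 + 315 = 14204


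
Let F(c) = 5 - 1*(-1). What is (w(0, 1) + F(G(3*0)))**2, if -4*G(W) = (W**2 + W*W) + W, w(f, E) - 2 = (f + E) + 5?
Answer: 196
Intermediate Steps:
w(f, E) = 7 + E + f (w(f, E) = 2 + ((f + E) + 5) = 2 + ((E + f) + 5) = 2 + (5 + E + f) = 7 + E + f)
G(W) = -W**2/2 - W/4 (G(W) = -((W**2 + W*W) + W)/4 = -((W**2 + W**2) + W)/4 = -(2*W**2 + W)/4 = -(W + 2*W**2)/4 = -W**2/2 - W/4)
F(c) = 6 (F(c) = 5 + 1 = 6)
(w(0, 1) + F(G(3*0)))**2 = ((7 + 1 + 0) + 6)**2 = (8 + 6)**2 = 14**2 = 196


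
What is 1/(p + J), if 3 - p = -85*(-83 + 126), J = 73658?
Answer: 1/77316 ≈ 1.2934e-5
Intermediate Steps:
p = 3658 (p = 3 - (-85)*(-83 + 126) = 3 - (-85)*43 = 3 - 1*(-3655) = 3 + 3655 = 3658)
1/(p + J) = 1/(3658 + 73658) = 1/77316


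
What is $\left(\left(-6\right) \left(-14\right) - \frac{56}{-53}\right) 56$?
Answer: $\frac{252448}{53} \approx 4763.2$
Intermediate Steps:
$\left(\left(-6\right) \left(-14\right) - \frac{56}{-53}\right) 56 = \left(84 - - \frac{56}{53}\right) 56 = \left(84 + \frac{56}{53}\right) 56 = \frac{4508}{53} \cdot 56 = \frac{252448}{53}$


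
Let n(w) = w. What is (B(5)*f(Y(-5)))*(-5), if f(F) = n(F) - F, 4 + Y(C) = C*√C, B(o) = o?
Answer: 0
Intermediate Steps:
Y(C) = -4 + C^(3/2) (Y(C) = -4 + C*√C = -4 + C^(3/2))
f(F) = 0 (f(F) = F - F = 0)
(B(5)*f(Y(-5)))*(-5) = (5*0)*(-5) = 0*(-5) = 0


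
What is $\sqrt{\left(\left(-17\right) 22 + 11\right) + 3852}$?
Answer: $\sqrt{3489} \approx 59.068$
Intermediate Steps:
$\sqrt{\left(\left(-17\right) 22 + 11\right) + 3852} = \sqrt{\left(-374 + 11\right) + 3852} = \sqrt{-363 + 3852} = \sqrt{3489}$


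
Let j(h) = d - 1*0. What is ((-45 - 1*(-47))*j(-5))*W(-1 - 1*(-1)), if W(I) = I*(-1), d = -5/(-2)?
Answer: 0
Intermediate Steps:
d = 5/2 (d = -5*(-1/2) = 5/2 ≈ 2.5000)
W(I) = -I
j(h) = 5/2 (j(h) = 5/2 - 1*0 = 5/2 + 0 = 5/2)
((-45 - 1*(-47))*j(-5))*W(-1 - 1*(-1)) = ((-45 - 1*(-47))*(5/2))*(-(-1 - 1*(-1))) = ((-45 + 47)*(5/2))*(-(-1 + 1)) = (2*(5/2))*(-1*0) = 5*0 = 0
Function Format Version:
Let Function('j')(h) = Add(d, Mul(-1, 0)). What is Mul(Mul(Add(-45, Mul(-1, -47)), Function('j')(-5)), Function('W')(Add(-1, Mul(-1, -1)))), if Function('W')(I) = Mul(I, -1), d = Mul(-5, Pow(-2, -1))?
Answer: 0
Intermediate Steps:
d = Rational(5, 2) (d = Mul(-5, Rational(-1, 2)) = Rational(5, 2) ≈ 2.5000)
Function('W')(I) = Mul(-1, I)
Function('j')(h) = Rational(5, 2) (Function('j')(h) = Add(Rational(5, 2), Mul(-1, 0)) = Add(Rational(5, 2), 0) = Rational(5, 2))
Mul(Mul(Add(-45, Mul(-1, -47)), Function('j')(-5)), Function('W')(Add(-1, Mul(-1, -1)))) = Mul(Mul(Add(-45, Mul(-1, -47)), Rational(5, 2)), Mul(-1, Add(-1, Mul(-1, -1)))) = Mul(Mul(Add(-45, 47), Rational(5, 2)), Mul(-1, Add(-1, 1))) = Mul(Mul(2, Rational(5, 2)), Mul(-1, 0)) = Mul(5, 0) = 0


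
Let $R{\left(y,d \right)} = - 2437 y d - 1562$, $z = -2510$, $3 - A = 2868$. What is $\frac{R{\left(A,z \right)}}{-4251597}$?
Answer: $\frac{17524834112}{4251597} \approx 4121.9$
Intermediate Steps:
$A = -2865$ ($A = 3 - 2868 = -2865$)
$R{\left(y,d \right)} = -1562 - 2437 d y$ ($R{\left(y,d \right)} = - 2437 d y - 1562 = -1562 - 2437 d y$)
$\frac{R{\left(A,z \right)}}{-4251597} = \frac{-1562 - \left(-6116870\right) \left(-2865\right)}{-4251597} = \left(-1562 - 17524832550\right) \left(- \frac{1}{4251597}\right) = \left(-17524834112\right) \left(- \frac{1}{4251597}\right) = \frac{17524834112}{4251597}$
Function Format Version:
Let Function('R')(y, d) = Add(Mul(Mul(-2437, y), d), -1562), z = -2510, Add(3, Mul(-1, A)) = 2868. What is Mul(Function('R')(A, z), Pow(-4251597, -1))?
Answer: Rational(17524834112, 4251597) ≈ 4121.9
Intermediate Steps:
A = -2865 (A = Add(3, Mul(-1, 2868)) = Add(3, -2868) = -2865)
Function('R')(y, d) = Add(-1562, Mul(-2437, d, y)) (Function('R')(y, d) = Add(Mul(-2437, d, y), -1562) = Add(-1562, Mul(-2437, d, y)))
Mul(Function('R')(A, z), Pow(-4251597, -1)) = Mul(Add(-1562, Mul(-2437, -2510, -2865)), Pow(-4251597, -1)) = Mul(Add(-1562, -17524832550), Rational(-1, 4251597)) = Mul(-17524834112, Rational(-1, 4251597)) = Rational(17524834112, 4251597)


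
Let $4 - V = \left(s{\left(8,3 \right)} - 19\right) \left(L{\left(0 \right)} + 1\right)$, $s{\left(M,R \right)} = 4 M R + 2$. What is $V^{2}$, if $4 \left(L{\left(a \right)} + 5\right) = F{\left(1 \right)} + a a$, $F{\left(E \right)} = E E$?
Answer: $\frac{1442401}{16} \approx 90150.0$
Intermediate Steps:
$F{\left(E \right)} = E^{2}$
$s{\left(M,R \right)} = 2 + 4 M R$ ($s{\left(M,R \right)} = 4 M R + 2 = 2 + 4 M R$)
$L{\left(a \right)} = - \frac{19}{4} + \frac{a^{2}}{4}$ ($L{\left(a \right)} = -5 + \frac{1^{2} + a a}{4} = -5 + \frac{1 + a^{2}}{4} = -5 + \left(\frac{1}{4} + \frac{a^{2}}{4}\right) = - \frac{19}{4} + \frac{a^{2}}{4}$)
$V = \frac{1201}{4}$ ($V = 4 - \left(\left(2 + 4 \cdot 8 \cdot 3\right) - 19\right) \left(\left(- \frac{19}{4} + \frac{0^{2}}{4}\right) + 1\right) = 4 - \left(\left(2 + 96\right) - 19\right) \left(\left(- \frac{19}{4} + \frac{1}{4} \cdot 0\right) + 1\right) = 4 - \left(98 - 19\right) \left(\left(- \frac{19}{4} + 0\right) + 1\right) = 4 - 79 \left(- \frac{19}{4} + 1\right) = 4 - 79 \left(- \frac{15}{4}\right) = 4 - - \frac{1185}{4} = 4 + \frac{1185}{4} = \frac{1201}{4} \approx 300.25$)
$V^{2} = \left(\frac{1201}{4}\right)^{2} = \frac{1442401}{16}$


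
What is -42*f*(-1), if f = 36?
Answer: 1512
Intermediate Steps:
-42*f*(-1) = -42*36*(-1) = -1512*(-1) = 1512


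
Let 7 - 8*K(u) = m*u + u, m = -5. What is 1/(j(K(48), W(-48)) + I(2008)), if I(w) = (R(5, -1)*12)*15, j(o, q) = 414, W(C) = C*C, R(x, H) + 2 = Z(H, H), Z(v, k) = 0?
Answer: 1/54 ≈ 0.018519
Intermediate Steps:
R(x, H) = -2 (R(x, H) = -2 + 0 = -2)
W(C) = C²
K(u) = 7/8 + u/2 (K(u) = 7/8 - (-5*u + u)/8 = 7/8 - (-1)*u/2 = 7/8 + u/2)
I(w) = -360 (I(w) = -2*12*15 = -24*15 = -360)
1/(j(K(48), W(-48)) + I(2008)) = 1/(414 - 360) = 1/54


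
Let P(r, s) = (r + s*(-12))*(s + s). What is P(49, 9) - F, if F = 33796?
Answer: -34858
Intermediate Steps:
P(r, s) = 2*s*(r - 12*s) (P(r, s) = (r - 12*s)*(2*s) = 2*s*(r - 12*s))
P(49, 9) - F = 2*9*(49 - 12*9) - 1*33796 = 2*9*(49 - 108) - 33796 = 2*9*(-59) - 33796 = -1062 - 33796 = -34858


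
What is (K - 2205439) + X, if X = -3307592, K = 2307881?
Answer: -3205150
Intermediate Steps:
(K - 2205439) + X = (2307881 - 2205439) - 3307592 = 102442 - 3307592 = -3205150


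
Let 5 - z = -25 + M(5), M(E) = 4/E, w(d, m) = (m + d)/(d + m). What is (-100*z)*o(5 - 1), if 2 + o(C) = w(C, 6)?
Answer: 2920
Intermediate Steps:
w(d, m) = 1 (w(d, m) = (d + m)/(d + m) = 1)
o(C) = -1 (o(C) = -2 + 1 = -1)
z = 146/5 (z = 5 - (-25 + 4/5) = 5 - 1*(-121/5) = 5 + 121/5 = 146/5 ≈ 29.200)
(-100*z)*o(5 - 1) = -100*146/5*(-1) = -2920*(-1) = 2920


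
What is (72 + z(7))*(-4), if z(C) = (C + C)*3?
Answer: -456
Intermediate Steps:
z(C) = 6*C (z(C) = (2*C)*3 = 6*C)
(72 + z(7))*(-4) = (72 + 6*7)*(-4) = (72 + 42)*(-4) = 114*(-4) = -456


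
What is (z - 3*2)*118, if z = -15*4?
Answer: -7788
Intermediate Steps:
z = -60
(z - 3*2)*118 = (-60 - 3*2)*118 = (-60 - 6)*118 = -66*118 = -7788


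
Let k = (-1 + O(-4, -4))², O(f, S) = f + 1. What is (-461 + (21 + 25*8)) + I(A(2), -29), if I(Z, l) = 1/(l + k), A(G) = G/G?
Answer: -3121/13 ≈ -240.08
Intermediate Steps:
A(G) = 1
O(f, S) = 1 + f
k = 16 (k = (-1 + (1 - 4))² = (-1 - 3)² = (-4)² = 16)
I(Z, l) = 1/(16 + l) (I(Z, l) = 1/(l + 16) = 1/(16 + l))
(-461 + (21 + 25*8)) + I(A(2), -29) = (-461 + (21 + 25*8)) + 1/(16 - 29) = (-461 + (21 + 200)) + 1/(-13) = (-461 + 221) - 1/13 = -240 - 1/13 = -3121/13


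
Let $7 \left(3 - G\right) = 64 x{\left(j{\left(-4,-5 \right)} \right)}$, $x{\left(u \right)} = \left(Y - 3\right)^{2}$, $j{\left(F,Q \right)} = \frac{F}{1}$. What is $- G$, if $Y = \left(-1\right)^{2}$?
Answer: $\frac{235}{7} \approx 33.571$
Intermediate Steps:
$Y = 1$
$j{\left(F,Q \right)} = F$ ($j{\left(F,Q \right)} = F 1 = F$)
$x{\left(u \right)} = 4$ ($x{\left(u \right)} = \left(1 - 3\right)^{2} = \left(-2\right)^{2} = 4$)
$G = - \frac{235}{7}$ ($G = 3 - \frac{64 \cdot 4}{7} = 3 - \frac{256}{7} = - \frac{235}{7} \approx -33.571$)
$- G = \left(-1\right) \left(- \frac{235}{7}\right) = \frac{235}{7}$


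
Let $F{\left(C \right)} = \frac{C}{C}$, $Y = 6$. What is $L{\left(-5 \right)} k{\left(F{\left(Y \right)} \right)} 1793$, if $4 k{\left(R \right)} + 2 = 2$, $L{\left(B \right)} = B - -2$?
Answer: $0$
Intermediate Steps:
$F{\left(C \right)} = 1$
$L{\left(B \right)} = 2 + B$ ($L{\left(B \right)} = B + 2 = 2 + B$)
$k{\left(R \right)} = 0$ ($k{\left(R \right)} = - \frac{1}{2} + \frac{1}{4} \cdot 2 = - \frac{1}{2} + \frac{1}{2} = 0$)
$L{\left(-5 \right)} k{\left(F{\left(Y \right)} \right)} 1793 = \left(2 - 5\right) 0 \cdot 1793 = \left(-3\right) 0 \cdot 1793 = 0 \cdot 1793 = 0$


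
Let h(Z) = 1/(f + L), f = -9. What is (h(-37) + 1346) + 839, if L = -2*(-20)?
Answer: 67736/31 ≈ 2185.0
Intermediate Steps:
L = 40
h(Z) = 1/31 (h(Z) = 1/(-9 + 40) = 1/31)
(h(-37) + 1346) + 839 = (1/31 + 1346) + 839 = 41727/31 + 839 = 67736/31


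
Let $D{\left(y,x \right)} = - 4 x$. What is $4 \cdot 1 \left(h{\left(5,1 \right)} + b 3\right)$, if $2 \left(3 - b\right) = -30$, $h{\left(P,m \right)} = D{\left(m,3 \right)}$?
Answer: $168$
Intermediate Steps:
$h{\left(P,m \right)} = -12$ ($h{\left(P,m \right)} = \left(-4\right) 3 = -12$)
$b = 18$ ($b = 3 - -15 = 3 + 15 = 18$)
$4 \cdot 1 \left(h{\left(5,1 \right)} + b 3\right) = 4 \cdot 1 \left(-12 + 18 \cdot 3\right) = 4 \left(-12 + 54\right) = 4 \cdot 42 = 168$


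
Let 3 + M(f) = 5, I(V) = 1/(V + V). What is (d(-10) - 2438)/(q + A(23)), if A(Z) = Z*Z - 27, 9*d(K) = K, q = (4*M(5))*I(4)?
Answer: -21952/4527 ≈ -4.8491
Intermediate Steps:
I(V) = 1/(2*V)
M(f) = 2 (M(f) = -3 + 5 = 2)
q = 1 (q = (4*2)*((1/2)/4) = 8*((1/2)*(1/4)) = 8*(1/8) = 1)
d(K) = K/9
A(Z) = -27 + Z**2 (A(Z) = Z**2 - 27 = -27 + Z**2)
(d(-10) - 2438)/(q + A(23)) = ((1/9)*(-10) - 2438)/(1 + (-27 + 23**2)) = (-10/9 - 2438)/(1 + (-27 + 529)) = -21952/(9*(1 + 502)) = -21952/9/503 = -21952/9*1/503 = -21952/4527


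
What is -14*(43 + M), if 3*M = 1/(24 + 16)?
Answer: -36127/60 ≈ -602.12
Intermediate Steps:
M = 1/120 (M = 1/(3*(24 + 16)) = (1/3)/40 = (1/3)*(1/40) = 1/120 ≈ 0.0083333)
-14*(43 + M) = -14*(43 + 1/120) = -14*5161/120 = -36127/60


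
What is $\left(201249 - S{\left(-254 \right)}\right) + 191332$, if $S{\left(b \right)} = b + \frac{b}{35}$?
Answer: $\frac{13749479}{35} \approx 3.9284 \cdot 10^{5}$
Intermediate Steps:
$S{\left(b \right)} = \frac{36 b}{35}$ ($S{\left(b \right)} = b + b \frac{1}{35} = b + \frac{b}{35} = \frac{36 b}{35}$)
$\left(201249 - S{\left(-254 \right)}\right) + 191332 = \left(201249 - \frac{36}{35} \left(-254\right)\right) + 191332 = \left(201249 - - \frac{9144}{35}\right) + 191332 = \left(201249 + \frac{9144}{35}\right) + 191332 = \frac{7052859}{35} + 191332 = \frac{13749479}{35}$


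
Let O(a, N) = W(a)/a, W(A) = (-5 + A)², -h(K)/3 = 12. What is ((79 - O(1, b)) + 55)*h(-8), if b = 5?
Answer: -4248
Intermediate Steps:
h(K) = -36 (h(K) = -3*12 = -36)
O(a, N) = (-5 + a)²/a
((79 - O(1, b)) + 55)*h(-8) = ((79 - (-5 + 1)²/1) + 55)*(-36) = ((79 - (-4)²) + 55)*(-36) = ((79 - 16) + 55)*(-36) = (63 + 55)*(-36) = 118*(-36) = -4248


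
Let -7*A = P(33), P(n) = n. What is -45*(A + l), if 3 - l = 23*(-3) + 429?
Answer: 113940/7 ≈ 16277.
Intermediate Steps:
l = -357 (l = 3 - (23*(-3) + 429) = 3 - (-69 + 429) = 3 - 1*360 = 3 - 360 = -357)
A = -33/7 (A = -⅐*33 = -33/7 ≈ -4.7143)
-45*(A + l) = -45*(-33/7 - 357) = -45*(-2532/7) = 113940/7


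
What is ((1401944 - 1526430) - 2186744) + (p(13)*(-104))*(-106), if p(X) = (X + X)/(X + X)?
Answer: -2300206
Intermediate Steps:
p(X) = 1 (p(X) = (2*X)/((2*X)) = (2*X)*(1/(2*X)) = 1)
((1401944 - 1526430) - 2186744) + (p(13)*(-104))*(-106) = ((1401944 - 1526430) - 2186744) + (1*(-104))*(-106) = (-124486 - 2186744) - 104*(-106) = -2311230 + 11024 = -2300206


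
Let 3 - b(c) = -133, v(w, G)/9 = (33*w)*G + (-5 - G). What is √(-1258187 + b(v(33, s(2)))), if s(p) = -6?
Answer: I*√1258051 ≈ 1121.6*I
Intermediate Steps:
v(w, G) = -45 - 9*G + 297*G*w (v(w, G) = 9*((33*w)*G + (-5 - G)) = 9*(33*G*w + (-5 - G)) = 9*(-5 - G + 33*G*w) = -45 - 9*G + 297*G*w)
b(c) = 136 (b(c) = 3 - 1*(-133) = 3 + 133 = 136)
√(-1258187 + b(v(33, s(2)))) = √(-1258187 + 136) = √(-1258051) = I*√1258051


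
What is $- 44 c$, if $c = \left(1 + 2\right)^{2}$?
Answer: $-396$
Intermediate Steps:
$c = 9$ ($c = 3^{2} = 9$)
$- 44 c = \left(-44\right) 9 = -396$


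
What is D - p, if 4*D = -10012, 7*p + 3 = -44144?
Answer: 26626/7 ≈ 3803.7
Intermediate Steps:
p = -44147/7 (p = -3/7 + (1/7)*(-44144) = -3/7 - 44144/7 = -44147/7 ≈ -6306.7)
D = -2503 (D = (1/4)*(-10012) = -2503)
D - p = -2503 - 1*(-44147/7) = -2503 + 44147/7 = 26626/7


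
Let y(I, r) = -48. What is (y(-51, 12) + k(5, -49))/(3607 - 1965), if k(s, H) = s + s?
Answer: -19/821 ≈ -0.023143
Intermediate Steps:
k(s, H) = 2*s
(y(-51, 12) + k(5, -49))/(3607 - 1965) = (-48 + 2*5)/(3607 - 1965) = (-48 + 10)/1642 = -38*1/1642 = -19/821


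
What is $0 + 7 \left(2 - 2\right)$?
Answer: $0$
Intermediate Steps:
$0 + 7 \left(2 - 2\right) = 0 + 7 \cdot 0 = 0 + 0 = 0$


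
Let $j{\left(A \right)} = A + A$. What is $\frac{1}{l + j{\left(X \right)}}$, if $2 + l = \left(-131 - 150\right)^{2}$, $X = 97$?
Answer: $\frac{1}{79153} \approx 1.2634 \cdot 10^{-5}$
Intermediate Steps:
$l = 78959$ ($l = -2 + \left(-131 - 150\right)^{2} = -2 + \left(-281\right)^{2} = -2 + 78961 = 78959$)
$j{\left(A \right)} = 2 A$
$\frac{1}{l + j{\left(X \right)}} = \frac{1}{78959 + 2 \cdot 97} = \frac{1}{78959 + 194} = \frac{1}{79153}$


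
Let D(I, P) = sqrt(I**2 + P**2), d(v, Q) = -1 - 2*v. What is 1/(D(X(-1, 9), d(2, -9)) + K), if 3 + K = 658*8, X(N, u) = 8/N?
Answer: 5261/27678032 - sqrt(89)/27678032 ≈ 0.00018974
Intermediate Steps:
K = 5261 (K = -3 + 658*8 = -3 + 5264 = 5261)
1/(D(X(-1, 9), d(2, -9)) + K) = 1/(sqrt((8/(-1))**2 + (-1 - 2*2)**2) + 5261) = 1/(sqrt((8*(-1))**2 + (-1 - 4)**2) + 5261) = 1/(sqrt((-8)**2 + (-5)**2) + 5261) = 1/(sqrt(64 + 25) + 5261) = 1/(sqrt(89) + 5261) = 1/(5261 + sqrt(89))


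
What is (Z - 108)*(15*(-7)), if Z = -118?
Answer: 23730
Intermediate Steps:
(Z - 108)*(15*(-7)) = (-118 - 108)*(15*(-7)) = -226*(-105) = 23730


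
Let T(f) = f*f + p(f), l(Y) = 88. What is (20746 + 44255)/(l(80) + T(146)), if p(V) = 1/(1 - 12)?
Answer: 238337/78481 ≈ 3.0369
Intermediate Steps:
p(V) = -1/11 (p(V) = 1/(-11) = -1/11)
T(f) = -1/11 + f**2 (T(f) = f*f - 1/11 = f**2 - 1/11 = -1/11 + f**2)
(20746 + 44255)/(l(80) + T(146)) = (20746 + 44255)/(88 + (-1/11 + 146**2)) = 65001/(88 + (-1/11 + 21316)) = 65001/(88 + 234475/11) = 65001/(235443/11) = 65001*(11/235443) = 238337/78481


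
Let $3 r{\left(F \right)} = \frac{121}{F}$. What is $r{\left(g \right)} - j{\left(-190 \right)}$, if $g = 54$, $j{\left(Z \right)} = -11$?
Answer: $\frac{1903}{162} \approx 11.747$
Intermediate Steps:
$r{\left(F \right)} = \frac{121}{3 F}$ ($r{\left(F \right)} = \frac{121 \frac{1}{F}}{3} = \frac{121}{3 F}$)
$r{\left(g \right)} - j{\left(-190 \right)} = \frac{121}{3 \cdot 54} - -11 = \frac{121}{3} \cdot \frac{1}{54} + 11 = \frac{121}{162} + 11 = \frac{1903}{162}$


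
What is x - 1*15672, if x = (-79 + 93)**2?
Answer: -15476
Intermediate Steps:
x = 196 (x = 14**2 = 196)
x - 1*15672 = 196 - 1*15672 = 196 - 15672 = -15476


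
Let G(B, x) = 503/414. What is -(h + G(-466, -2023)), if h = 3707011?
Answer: -1534703057/414 ≈ -3.7070e+6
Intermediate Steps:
G(B, x) = 503/414 (G(B, x) = 503*(1/414) = 503/414)
-(h + G(-466, -2023)) = -(3707011 + 503/414) = -1*1534703057/414 = -1534703057/414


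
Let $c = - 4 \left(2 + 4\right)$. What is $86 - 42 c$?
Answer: $1094$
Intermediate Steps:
$c = -24$ ($c = \left(-4\right) 6 = -24$)
$86 - 42 c = 86 - -1008 = 86 + 1008 = 1094$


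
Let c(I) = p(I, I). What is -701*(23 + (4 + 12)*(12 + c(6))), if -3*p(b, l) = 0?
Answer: -150715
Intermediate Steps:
p(b, l) = 0 (p(b, l) = -1/3*0 = 0)
c(I) = 0
-701*(23 + (4 + 12)*(12 + c(6))) = -701*(23 + (4 + 12)*(12 + 0)) = -701*(23 + 16*12) = -701*(23 + 192) = -701*215 = -150715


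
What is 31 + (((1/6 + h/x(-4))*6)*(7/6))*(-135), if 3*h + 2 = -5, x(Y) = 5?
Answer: 629/2 ≈ 314.50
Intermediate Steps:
h = -7/3 (h = -⅔ + (⅓)*(-5) = -⅔ - 5/3 = -7/3 ≈ -2.3333)
31 + (((1/6 + h/x(-4))*6)*(7/6))*(-135) = 31 + (((1/6 - 7/3/5)*6)*(7/6))*(-135) = 31 + (((1*(⅙) - 7/3*⅕)*6)*(7*(⅙)))*(-135) = 31 + (((⅙ - 7/15)*6)*(7/6))*(-135) = 31 + (-3/10*6*(7/6))*(-135) = 31 - 9/5*7/6*(-135) = 31 - 21/10*(-135) = 31 + 567/2 = 629/2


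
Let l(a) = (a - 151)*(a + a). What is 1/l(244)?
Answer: 1/45384 ≈ 2.2034e-5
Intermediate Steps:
l(a) = 2*a*(-151 + a) (l(a) = (-151 + a)*(2*a) = 2*a*(-151 + a))
1/l(244) = 1/(2*244*(-151 + 244)) = 1/(2*244*93) = 1/45384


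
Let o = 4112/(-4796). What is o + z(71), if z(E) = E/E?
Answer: 171/1199 ≈ 0.14262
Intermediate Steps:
o = -1028/1199 (o = 4112*(-1/4796) = -1028/1199 ≈ -0.85738)
z(E) = 1
o + z(71) = -1028/1199 + 1 = 171/1199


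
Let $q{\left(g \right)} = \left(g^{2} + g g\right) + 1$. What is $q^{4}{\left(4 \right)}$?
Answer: $1185921$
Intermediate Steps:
$q{\left(g \right)} = 1 + 2 g^{2}$ ($q{\left(g \right)} = \left(g^{2} + g^{2}\right) + 1 = 2 g^{2} + 1 = 1 + 2 g^{2}$)
$q^{4}{\left(4 \right)} = \left(1 + 2 \cdot 4^{2}\right)^{4} = \left(1 + 2 \cdot 16\right)^{4} = \left(1 + 32\right)^{4} = 33^{4} = 1185921$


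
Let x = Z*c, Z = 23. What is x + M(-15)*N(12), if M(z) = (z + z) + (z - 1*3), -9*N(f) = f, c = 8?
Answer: 248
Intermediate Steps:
x = 184 (x = 23*8 = 184)
N(f) = -f/9
M(z) = -3 + 3*z (M(z) = 2*z + (z - 3) = 2*z + (-3 + z) = -3 + 3*z)
x + M(-15)*N(12) = 184 + (-3 + 3*(-15))*(-⅑*12) = 184 + (-3 - 45)*(-4/3) = 184 - 48*(-4/3) = 184 + 64 = 248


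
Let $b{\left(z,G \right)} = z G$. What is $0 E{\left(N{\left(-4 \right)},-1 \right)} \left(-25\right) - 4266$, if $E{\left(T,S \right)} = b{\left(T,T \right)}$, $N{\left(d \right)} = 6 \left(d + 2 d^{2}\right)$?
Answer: $-4266$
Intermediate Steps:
$N{\left(d \right)} = 6 d + 12 d^{2}$
$b{\left(z,G \right)} = G z$
$E{\left(T,S \right)} = T^{2}$ ($E{\left(T,S \right)} = T T = T^{2}$)
$0 E{\left(N{\left(-4 \right)},-1 \right)} \left(-25\right) - 4266 = 0 \left(6 \left(-4\right) \left(1 + 2 \left(-4\right)\right)\right)^{2} \left(-25\right) - 4266 = 0 \left(6 \left(-4\right) \left(1 - 8\right)\right)^{2} \left(-25\right) - 4266 = 0 \left(6 \left(-4\right) \left(-7\right)\right)^{2} \left(-25\right) - 4266 = 0 \cdot 168^{2} \left(-25\right) - 4266 = 0 \cdot 28224 \left(-25\right) - 4266 = 0 \left(-25\right) - 4266 = 0 - 4266 = -4266$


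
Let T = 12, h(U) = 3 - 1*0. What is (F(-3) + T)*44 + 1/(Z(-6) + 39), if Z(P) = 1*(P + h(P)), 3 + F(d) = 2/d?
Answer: 13201/36 ≈ 366.69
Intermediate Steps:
h(U) = 3 (h(U) = 3 + 0 = 3)
F(d) = -3 + 2/d
Z(P) = 3 + P (Z(P) = 1*(P + 3) = 1*(3 + P) = 3 + P)
(F(-3) + T)*44 + 1/(Z(-6) + 39) = ((-3 + 2/(-3)) + 12)*44 + 1/((3 - 6) + 39) = ((-3 + 2*(-⅓)) + 12)*44 + 1/(-3 + 39) = ((-3 - ⅔) + 12)*44 + 1/36 = (-11/3 + 12)*44 + 1/36 = (25/3)*44 + 1/36 = 1100/3 + 1/36 = 13201/36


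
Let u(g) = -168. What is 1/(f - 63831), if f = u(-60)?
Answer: -1/63999 ≈ -1.5625e-5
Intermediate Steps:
f = -168
1/(f - 63831) = 1/(-168 - 63831) = 1/(-63999) = -1/63999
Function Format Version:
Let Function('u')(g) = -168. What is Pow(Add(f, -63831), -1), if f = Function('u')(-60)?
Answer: Rational(-1, 63999) ≈ -1.5625e-5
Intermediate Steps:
f = -168
Pow(Add(f, -63831), -1) = Pow(Add(-168, -63831), -1) = Pow(-63999, -1) = Rational(-1, 63999)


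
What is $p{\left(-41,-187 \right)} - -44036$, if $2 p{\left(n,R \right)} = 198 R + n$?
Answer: $\frac{51005}{2} \approx 25503.0$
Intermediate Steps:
$p{\left(n,R \right)} = \frac{n}{2} + 99 R$ ($p{\left(n,R \right)} = \frac{198 R + n}{2} = \frac{n + 198 R}{2} = \frac{n}{2} + 99 R$)
$p{\left(-41,-187 \right)} - -44036 = \left(\frac{1}{2} \left(-41\right) + 99 \left(-187\right)\right) - -44036 = \left(- \frac{41}{2} - 18513\right) + 44036 = - \frac{37067}{2} + 44036 = \frac{51005}{2}$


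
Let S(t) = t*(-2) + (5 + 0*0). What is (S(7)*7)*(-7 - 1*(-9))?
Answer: -126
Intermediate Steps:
S(t) = 5 - 2*t (S(t) = -2*t + (5 + 0) = -2*t + 5 = 5 - 2*t)
(S(7)*7)*(-7 - 1*(-9)) = ((5 - 2*7)*7)*(-7 - 1*(-9)) = ((5 - 14)*7)*(-7 + 9) = -9*7*2 = -63*2 = -126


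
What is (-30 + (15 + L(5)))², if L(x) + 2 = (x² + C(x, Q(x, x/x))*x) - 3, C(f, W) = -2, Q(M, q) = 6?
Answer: 25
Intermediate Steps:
L(x) = -5 + x² - 2*x (L(x) = -2 + ((x² - 2*x) - 3) = -2 + (-3 + x² - 2*x) = -5 + x² - 2*x)
(-30 + (15 + L(5)))² = (-30 + (15 + (-5 + 5² - 2*5)))² = (-30 + (15 + (-5 + 25 - 10)))² = (-30 + (15 + 10))² = (-30 + 25)² = (-5)² = 25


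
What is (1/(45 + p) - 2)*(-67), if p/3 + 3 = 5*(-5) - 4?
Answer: 6901/51 ≈ 135.31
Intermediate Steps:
p = -96 (p = -9 + 3*(5*(-5) - 4) = -9 + 3*(-25 - 4) = -9 + 3*(-29) = -9 - 87 = -96)
(1/(45 + p) - 2)*(-67) = (1/(45 - 96) - 2)*(-67) = (1/(-51) - 2)*(-67) = (-1/51 - 2)*(-67) = -103/51*(-67) = 6901/51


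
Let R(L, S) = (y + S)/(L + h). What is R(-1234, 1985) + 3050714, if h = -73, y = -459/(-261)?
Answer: 115631155126/37903 ≈ 3.0507e+6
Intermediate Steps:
y = 51/29 (y = -459*(-1/261) = 51/29 ≈ 1.7586)
R(L, S) = (51/29 + S)/(-73 + L) (R(L, S) = (51/29 + S)/(L - 73) = (51/29 + S)/(-73 + L))
R(-1234, 1985) + 3050714 = (51/29 + 1985)/(-73 - 1234) + 3050714 = (57616/29)/(-1307) + 3050714 = -1/1307*57616/29 + 3050714 = -57616/37903 + 3050714 = 115631155126/37903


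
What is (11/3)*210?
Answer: 770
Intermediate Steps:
(11/3)*210 = 770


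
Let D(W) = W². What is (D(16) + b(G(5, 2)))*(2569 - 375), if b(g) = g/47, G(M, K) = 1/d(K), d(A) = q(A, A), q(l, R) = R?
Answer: 26399305/47 ≈ 5.6169e+5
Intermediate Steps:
d(A) = A
G(M, K) = 1/K
b(g) = g/47 (b(g) = g*(1/47) = g/47)
(D(16) + b(G(5, 2)))*(2569 - 375) = (16² + (1/47)/2)*(2569 - 375) = (256 + (1/47)*(½))*2194 = (256 + 1/94)*2194 = (24065/94)*2194 = 26399305/47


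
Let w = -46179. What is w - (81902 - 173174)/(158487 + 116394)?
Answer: -4231212809/91627 ≈ -46179.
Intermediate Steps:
w - (81902 - 173174)/(158487 + 116394) = -46179 - (81902 - 173174)/(158487 + 116394) = -46179 - (-91272)/274881 = -46179 - 1*(-30424/91627) = -46179 + 30424/91627 = -4231212809/91627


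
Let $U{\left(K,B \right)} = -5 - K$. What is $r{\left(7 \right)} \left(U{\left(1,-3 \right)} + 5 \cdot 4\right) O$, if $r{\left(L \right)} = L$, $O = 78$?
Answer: $7644$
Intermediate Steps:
$r{\left(7 \right)} \left(U{\left(1,-3 \right)} + 5 \cdot 4\right) O = 7 \left(\left(-5 - 1\right) + 5 \cdot 4\right) 78 = 7 \left(\left(-5 - 1\right) + 20\right) 78 = 7 \left(-6 + 20\right) 78 = 7 \cdot 14 \cdot 78 = 98 \cdot 78 = 7644$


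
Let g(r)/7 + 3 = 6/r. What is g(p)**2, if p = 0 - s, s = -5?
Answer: 3969/25 ≈ 158.76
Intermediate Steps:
p = 5 (p = 0 - 1*(-5) = 0 + 5 = 5)
g(r) = -21 + 42/r (g(r) = -21 + 7*(6/r) = -21 + 42/r)
g(p)**2 = (-21 + 42/5)**2 = (-63/5)**2 = 3969/25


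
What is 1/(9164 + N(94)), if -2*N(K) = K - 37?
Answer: 2/18271 ≈ 0.00010946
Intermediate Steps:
N(K) = 37/2 - K/2 (N(K) = -(K - 37)/2 = -(-37 + K)/2 = 37/2 - K/2)
1/(9164 + N(94)) = 1/(9164 + (37/2 - 1/2*94)) = 1/(9164 + (37/2 - 47)) = 1/(9164 - 57/2) = 1/(18271/2) = 2/18271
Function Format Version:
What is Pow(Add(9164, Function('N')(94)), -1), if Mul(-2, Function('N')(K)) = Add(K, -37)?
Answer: Rational(2, 18271) ≈ 0.00010946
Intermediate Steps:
Function('N')(K) = Add(Rational(37, 2), Mul(Rational(-1, 2), K)) (Function('N')(K) = Mul(Rational(-1, 2), Add(K, -37)) = Mul(Rational(-1, 2), Add(-37, K)) = Add(Rational(37, 2), Mul(Rational(-1, 2), K)))
Pow(Add(9164, Function('N')(94)), -1) = Pow(Add(9164, Add(Rational(37, 2), Mul(Rational(-1, 2), 94))), -1) = Pow(Add(9164, Add(Rational(37, 2), -47)), -1) = Pow(Add(9164, Rational(-57, 2)), -1) = Pow(Rational(18271, 2), -1) = Rational(2, 18271)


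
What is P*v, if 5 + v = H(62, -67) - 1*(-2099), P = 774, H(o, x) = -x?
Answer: 1672614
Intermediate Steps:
v = 2161 (v = -5 + (-1*(-67) - 1*(-2099)) = -5 + (67 + 2099) = -5 + 2166 = 2161)
P*v = 774*2161 = 1672614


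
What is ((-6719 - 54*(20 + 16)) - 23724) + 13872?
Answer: -18515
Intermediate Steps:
((-6719 - 54*(20 + 16)) - 23724) + 13872 = ((-6719 - 54*36) - 23724) + 13872 = ((-6719 - 1944) - 23724) + 13872 = (-8663 - 23724) + 13872 = -32387 + 13872 = -18515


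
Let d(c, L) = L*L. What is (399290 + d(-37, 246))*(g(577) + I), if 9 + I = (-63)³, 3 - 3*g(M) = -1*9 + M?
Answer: -345191537798/3 ≈ -1.1506e+11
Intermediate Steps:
g(M) = 4 - M/3 (g(M) = 1 - (-1*9 + M)/3 = 1 - (-9 + M)/3 = 1 + (3 - M/3) = 4 - M/3)
d(c, L) = L²
I = -250056 (I = -9 + (-63)³ = -9 - 250047 = -250056)
(399290 + d(-37, 246))*(g(577) + I) = (399290 + 246²)*((4 - ⅓*577) - 250056) = (399290 + 60516)*((4 - 577/3) - 250056) = 459806*(-565/3 - 250056) = 459806*(-750733/3) = -345191537798/3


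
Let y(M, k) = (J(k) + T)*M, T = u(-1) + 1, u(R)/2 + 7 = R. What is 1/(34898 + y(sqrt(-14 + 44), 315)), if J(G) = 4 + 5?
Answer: 17449/608934662 + 3*sqrt(30)/608934662 ≈ 2.8682e-5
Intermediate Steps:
u(R) = -14 + 2*R
T = -15 (T = (-14 + 2*(-1)) + 1 = (-14 - 2) + 1 = -16 + 1 = -15)
J(G) = 9
y(M, k) = -6*M (y(M, k) = (9 - 15)*M = -6*M)
1/(34898 + y(sqrt(-14 + 44), 315)) = 1/(34898 - 6*sqrt(-14 + 44)) = 1/(34898 - 6*sqrt(30))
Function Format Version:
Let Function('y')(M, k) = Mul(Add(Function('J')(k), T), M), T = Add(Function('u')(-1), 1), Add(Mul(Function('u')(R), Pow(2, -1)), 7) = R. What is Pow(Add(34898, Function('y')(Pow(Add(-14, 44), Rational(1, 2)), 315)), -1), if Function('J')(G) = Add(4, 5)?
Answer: Add(Rational(17449, 608934662), Mul(Rational(3, 608934662), Pow(30, Rational(1, 2)))) ≈ 2.8682e-5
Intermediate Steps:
Function('u')(R) = Add(-14, Mul(2, R))
T = -15 (T = Add(Add(-14, Mul(2, -1)), 1) = Add(Add(-14, -2), 1) = Add(-16, 1) = -15)
Function('J')(G) = 9
Function('y')(M, k) = Mul(-6, M) (Function('y')(M, k) = Mul(Add(9, -15), M) = Mul(-6, M))
Pow(Add(34898, Function('y')(Pow(Add(-14, 44), Rational(1, 2)), 315)), -1) = Pow(Add(34898, Mul(-6, Pow(Add(-14, 44), Rational(1, 2)))), -1) = Pow(Add(34898, Mul(-6, Pow(30, Rational(1, 2)))), -1)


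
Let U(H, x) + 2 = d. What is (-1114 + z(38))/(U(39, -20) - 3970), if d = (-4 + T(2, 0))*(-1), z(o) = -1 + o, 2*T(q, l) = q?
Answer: 359/1323 ≈ 0.27135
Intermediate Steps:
T(q, l) = q/2
d = 3 (d = (-4 + (1/2)*2)*(-1) = (-4 + 1)*(-1) = -3*(-1) = 3)
U(H, x) = 1 (U(H, x) = -2 + 3 = 1)
(-1114 + z(38))/(U(39, -20) - 3970) = (-1114 + (-1 + 38))/(1 - 3970) = (-1114 + 37)/(-3969) = -1077*(-1/3969) = 359/1323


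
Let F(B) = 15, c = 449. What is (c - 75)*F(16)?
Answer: 5610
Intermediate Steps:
(c - 75)*F(16) = (449 - 75)*15 = 374*15 = 5610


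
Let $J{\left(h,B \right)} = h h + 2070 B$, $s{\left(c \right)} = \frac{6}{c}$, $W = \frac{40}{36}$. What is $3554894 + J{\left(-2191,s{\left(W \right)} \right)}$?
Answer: $8366553$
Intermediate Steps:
$W = \frac{10}{9}$ ($W = 40 \cdot \frac{1}{36} = \frac{10}{9} \approx 1.1111$)
$J{\left(h,B \right)} = h^{2} + 2070 B$
$3554894 + J{\left(-2191,s{\left(W \right)} \right)} = 3554894 + \left(\left(-2191\right)^{2} + 2070 \frac{6}{\frac{10}{9}}\right) = 3554894 + \left(4800481 + 2070 \cdot 6 \cdot \frac{9}{10}\right) = 3554894 + \left(4800481 + 2070 \cdot \frac{27}{5}\right) = 3554894 + \left(4800481 + 11178\right) = 3554894 + 4811659 = 8366553$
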